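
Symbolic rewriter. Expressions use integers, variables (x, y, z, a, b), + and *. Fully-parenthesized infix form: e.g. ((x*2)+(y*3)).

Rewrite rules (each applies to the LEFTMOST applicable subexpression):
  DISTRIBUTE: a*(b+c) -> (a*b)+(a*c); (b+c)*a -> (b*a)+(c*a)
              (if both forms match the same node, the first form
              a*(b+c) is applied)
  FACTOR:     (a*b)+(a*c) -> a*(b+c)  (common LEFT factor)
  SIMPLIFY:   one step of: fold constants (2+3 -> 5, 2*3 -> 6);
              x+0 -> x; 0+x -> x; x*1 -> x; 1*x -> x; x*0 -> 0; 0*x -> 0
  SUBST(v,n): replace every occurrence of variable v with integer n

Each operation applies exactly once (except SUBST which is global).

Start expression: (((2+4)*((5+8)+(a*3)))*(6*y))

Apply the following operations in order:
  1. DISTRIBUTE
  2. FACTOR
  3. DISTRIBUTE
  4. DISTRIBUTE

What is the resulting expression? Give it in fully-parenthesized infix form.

Start: (((2+4)*((5+8)+(a*3)))*(6*y))
Apply DISTRIBUTE at L (target: ((2+4)*((5+8)+(a*3)))): (((2+4)*((5+8)+(a*3)))*(6*y)) -> ((((2+4)*(5+8))+((2+4)*(a*3)))*(6*y))
Apply FACTOR at L (target: (((2+4)*(5+8))+((2+4)*(a*3)))): ((((2+4)*(5+8))+((2+4)*(a*3)))*(6*y)) -> (((2+4)*((5+8)+(a*3)))*(6*y))
Apply DISTRIBUTE at L (target: ((2+4)*((5+8)+(a*3)))): (((2+4)*((5+8)+(a*3)))*(6*y)) -> ((((2+4)*(5+8))+((2+4)*(a*3)))*(6*y))
Apply DISTRIBUTE at root (target: ((((2+4)*(5+8))+((2+4)*(a*3)))*(6*y))): ((((2+4)*(5+8))+((2+4)*(a*3)))*(6*y)) -> ((((2+4)*(5+8))*(6*y))+(((2+4)*(a*3))*(6*y)))

Answer: ((((2+4)*(5+8))*(6*y))+(((2+4)*(a*3))*(6*y)))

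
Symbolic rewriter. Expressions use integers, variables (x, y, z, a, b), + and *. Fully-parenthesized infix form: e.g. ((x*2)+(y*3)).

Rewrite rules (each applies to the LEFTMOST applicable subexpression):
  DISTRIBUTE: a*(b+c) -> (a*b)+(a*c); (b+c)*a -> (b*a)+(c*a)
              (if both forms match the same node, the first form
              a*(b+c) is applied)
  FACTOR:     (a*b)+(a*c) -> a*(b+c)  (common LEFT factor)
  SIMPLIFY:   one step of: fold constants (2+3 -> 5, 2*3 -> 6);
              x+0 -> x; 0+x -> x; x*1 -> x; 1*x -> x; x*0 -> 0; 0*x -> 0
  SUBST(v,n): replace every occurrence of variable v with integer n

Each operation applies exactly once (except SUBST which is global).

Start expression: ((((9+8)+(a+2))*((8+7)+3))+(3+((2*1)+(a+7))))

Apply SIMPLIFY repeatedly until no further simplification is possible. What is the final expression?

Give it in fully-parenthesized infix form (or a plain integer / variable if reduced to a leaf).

Start: ((((9+8)+(a+2))*((8+7)+3))+(3+((2*1)+(a+7))))
Step 1: at LLL: (9+8) -> 17; overall: ((((9+8)+(a+2))*((8+7)+3))+(3+((2*1)+(a+7)))) -> (((17+(a+2))*((8+7)+3))+(3+((2*1)+(a+7))))
Step 2: at LRL: (8+7) -> 15; overall: (((17+(a+2))*((8+7)+3))+(3+((2*1)+(a+7)))) -> (((17+(a+2))*(15+3))+(3+((2*1)+(a+7))))
Step 3: at LR: (15+3) -> 18; overall: (((17+(a+2))*(15+3))+(3+((2*1)+(a+7)))) -> (((17+(a+2))*18)+(3+((2*1)+(a+7))))
Step 4: at RRL: (2*1) -> 2; overall: (((17+(a+2))*18)+(3+((2*1)+(a+7)))) -> (((17+(a+2))*18)+(3+(2+(a+7))))
Fixed point: (((17+(a+2))*18)+(3+(2+(a+7))))

Answer: (((17+(a+2))*18)+(3+(2+(a+7))))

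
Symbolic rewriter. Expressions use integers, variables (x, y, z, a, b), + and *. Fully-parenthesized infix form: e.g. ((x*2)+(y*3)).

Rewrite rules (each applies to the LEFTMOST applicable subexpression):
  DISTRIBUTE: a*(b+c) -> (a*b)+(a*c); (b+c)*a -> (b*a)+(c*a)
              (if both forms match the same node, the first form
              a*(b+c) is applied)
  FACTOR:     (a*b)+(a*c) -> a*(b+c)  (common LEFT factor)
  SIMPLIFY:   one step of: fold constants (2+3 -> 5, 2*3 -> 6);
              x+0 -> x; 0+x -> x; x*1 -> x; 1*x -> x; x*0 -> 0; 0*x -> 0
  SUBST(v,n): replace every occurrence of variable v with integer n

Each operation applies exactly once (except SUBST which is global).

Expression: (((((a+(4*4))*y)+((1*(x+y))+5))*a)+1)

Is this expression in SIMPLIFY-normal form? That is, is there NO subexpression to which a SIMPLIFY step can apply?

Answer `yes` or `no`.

Answer: no

Derivation:
Expression: (((((a+(4*4))*y)+((1*(x+y))+5))*a)+1)
Scanning for simplifiable subexpressions (pre-order)...
  at root: (((((a+(4*4))*y)+((1*(x+y))+5))*a)+1) (not simplifiable)
  at L: ((((a+(4*4))*y)+((1*(x+y))+5))*a) (not simplifiable)
  at LL: (((a+(4*4))*y)+((1*(x+y))+5)) (not simplifiable)
  at LLL: ((a+(4*4))*y) (not simplifiable)
  at LLLL: (a+(4*4)) (not simplifiable)
  at LLLLR: (4*4) (SIMPLIFIABLE)
  at LLR: ((1*(x+y))+5) (not simplifiable)
  at LLRL: (1*(x+y)) (SIMPLIFIABLE)
  at LLRLR: (x+y) (not simplifiable)
Found simplifiable subexpr at path LLLLR: (4*4)
One SIMPLIFY step would give: (((((a+16)*y)+((1*(x+y))+5))*a)+1)
-> NOT in normal form.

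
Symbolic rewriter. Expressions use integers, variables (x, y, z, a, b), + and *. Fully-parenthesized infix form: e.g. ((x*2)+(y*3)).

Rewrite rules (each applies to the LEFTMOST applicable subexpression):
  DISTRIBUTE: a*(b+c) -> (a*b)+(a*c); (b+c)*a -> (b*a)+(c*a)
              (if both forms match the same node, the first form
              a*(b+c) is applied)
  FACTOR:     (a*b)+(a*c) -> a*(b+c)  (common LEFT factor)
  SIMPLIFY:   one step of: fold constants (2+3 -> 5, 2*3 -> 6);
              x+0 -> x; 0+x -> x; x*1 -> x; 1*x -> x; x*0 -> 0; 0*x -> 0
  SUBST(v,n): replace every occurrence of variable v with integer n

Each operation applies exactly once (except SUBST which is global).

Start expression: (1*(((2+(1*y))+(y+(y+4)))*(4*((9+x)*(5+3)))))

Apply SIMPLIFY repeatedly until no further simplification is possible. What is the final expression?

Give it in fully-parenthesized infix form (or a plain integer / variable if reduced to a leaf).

Answer: (((2+y)+(y+(y+4)))*(4*((9+x)*8)))

Derivation:
Start: (1*(((2+(1*y))+(y+(y+4)))*(4*((9+x)*(5+3)))))
Step 1: at root: (1*(((2+(1*y))+(y+(y+4)))*(4*((9+x)*(5+3))))) -> (((2+(1*y))+(y+(y+4)))*(4*((9+x)*(5+3)))); overall: (1*(((2+(1*y))+(y+(y+4)))*(4*((9+x)*(5+3))))) -> (((2+(1*y))+(y+(y+4)))*(4*((9+x)*(5+3))))
Step 2: at LLR: (1*y) -> y; overall: (((2+(1*y))+(y+(y+4)))*(4*((9+x)*(5+3)))) -> (((2+y)+(y+(y+4)))*(4*((9+x)*(5+3))))
Step 3: at RRR: (5+3) -> 8; overall: (((2+y)+(y+(y+4)))*(4*((9+x)*(5+3)))) -> (((2+y)+(y+(y+4)))*(4*((9+x)*8)))
Fixed point: (((2+y)+(y+(y+4)))*(4*((9+x)*8)))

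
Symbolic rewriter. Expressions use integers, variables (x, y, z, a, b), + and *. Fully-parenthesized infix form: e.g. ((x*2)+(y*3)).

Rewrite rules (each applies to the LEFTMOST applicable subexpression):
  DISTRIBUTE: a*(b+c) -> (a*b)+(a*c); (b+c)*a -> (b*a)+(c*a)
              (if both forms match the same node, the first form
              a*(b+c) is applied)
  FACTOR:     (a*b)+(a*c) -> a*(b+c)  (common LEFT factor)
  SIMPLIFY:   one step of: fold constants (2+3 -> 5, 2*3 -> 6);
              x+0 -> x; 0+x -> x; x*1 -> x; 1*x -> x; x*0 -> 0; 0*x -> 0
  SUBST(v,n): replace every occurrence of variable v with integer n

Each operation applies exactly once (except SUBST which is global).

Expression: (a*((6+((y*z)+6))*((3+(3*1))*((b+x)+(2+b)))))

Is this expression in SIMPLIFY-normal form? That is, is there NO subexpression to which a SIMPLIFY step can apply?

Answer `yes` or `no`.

Answer: no

Derivation:
Expression: (a*((6+((y*z)+6))*((3+(3*1))*((b+x)+(2+b)))))
Scanning for simplifiable subexpressions (pre-order)...
  at root: (a*((6+((y*z)+6))*((3+(3*1))*((b+x)+(2+b))))) (not simplifiable)
  at R: ((6+((y*z)+6))*((3+(3*1))*((b+x)+(2+b)))) (not simplifiable)
  at RL: (6+((y*z)+6)) (not simplifiable)
  at RLR: ((y*z)+6) (not simplifiable)
  at RLRL: (y*z) (not simplifiable)
  at RR: ((3+(3*1))*((b+x)+(2+b))) (not simplifiable)
  at RRL: (3+(3*1)) (not simplifiable)
  at RRLR: (3*1) (SIMPLIFIABLE)
  at RRR: ((b+x)+(2+b)) (not simplifiable)
  at RRRL: (b+x) (not simplifiable)
  at RRRR: (2+b) (not simplifiable)
Found simplifiable subexpr at path RRLR: (3*1)
One SIMPLIFY step would give: (a*((6+((y*z)+6))*((3+3)*((b+x)+(2+b)))))
-> NOT in normal form.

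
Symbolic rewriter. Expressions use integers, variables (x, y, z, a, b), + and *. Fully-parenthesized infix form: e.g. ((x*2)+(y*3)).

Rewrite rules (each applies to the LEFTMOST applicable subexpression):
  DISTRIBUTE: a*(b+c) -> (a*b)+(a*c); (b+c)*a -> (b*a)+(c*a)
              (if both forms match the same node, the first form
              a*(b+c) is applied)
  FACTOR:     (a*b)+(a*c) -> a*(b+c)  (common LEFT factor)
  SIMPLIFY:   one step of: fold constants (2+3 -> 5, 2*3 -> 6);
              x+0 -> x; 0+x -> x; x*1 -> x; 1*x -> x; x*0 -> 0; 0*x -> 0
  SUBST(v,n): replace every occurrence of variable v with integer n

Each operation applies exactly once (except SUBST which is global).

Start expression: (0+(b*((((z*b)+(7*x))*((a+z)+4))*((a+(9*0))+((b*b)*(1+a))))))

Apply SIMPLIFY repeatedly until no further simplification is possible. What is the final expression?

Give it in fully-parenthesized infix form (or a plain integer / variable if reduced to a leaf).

Start: (0+(b*((((z*b)+(7*x))*((a+z)+4))*((a+(9*0))+((b*b)*(1+a))))))
Step 1: at root: (0+(b*((((z*b)+(7*x))*((a+z)+4))*((a+(9*0))+((b*b)*(1+a)))))) -> (b*((((z*b)+(7*x))*((a+z)+4))*((a+(9*0))+((b*b)*(1+a))))); overall: (0+(b*((((z*b)+(7*x))*((a+z)+4))*((a+(9*0))+((b*b)*(1+a)))))) -> (b*((((z*b)+(7*x))*((a+z)+4))*((a+(9*0))+((b*b)*(1+a)))))
Step 2: at RRLR: (9*0) -> 0; overall: (b*((((z*b)+(7*x))*((a+z)+4))*((a+(9*0))+((b*b)*(1+a))))) -> (b*((((z*b)+(7*x))*((a+z)+4))*((a+0)+((b*b)*(1+a)))))
Step 3: at RRL: (a+0) -> a; overall: (b*((((z*b)+(7*x))*((a+z)+4))*((a+0)+((b*b)*(1+a))))) -> (b*((((z*b)+(7*x))*((a+z)+4))*(a+((b*b)*(1+a)))))
Fixed point: (b*((((z*b)+(7*x))*((a+z)+4))*(a+((b*b)*(1+a)))))

Answer: (b*((((z*b)+(7*x))*((a+z)+4))*(a+((b*b)*(1+a)))))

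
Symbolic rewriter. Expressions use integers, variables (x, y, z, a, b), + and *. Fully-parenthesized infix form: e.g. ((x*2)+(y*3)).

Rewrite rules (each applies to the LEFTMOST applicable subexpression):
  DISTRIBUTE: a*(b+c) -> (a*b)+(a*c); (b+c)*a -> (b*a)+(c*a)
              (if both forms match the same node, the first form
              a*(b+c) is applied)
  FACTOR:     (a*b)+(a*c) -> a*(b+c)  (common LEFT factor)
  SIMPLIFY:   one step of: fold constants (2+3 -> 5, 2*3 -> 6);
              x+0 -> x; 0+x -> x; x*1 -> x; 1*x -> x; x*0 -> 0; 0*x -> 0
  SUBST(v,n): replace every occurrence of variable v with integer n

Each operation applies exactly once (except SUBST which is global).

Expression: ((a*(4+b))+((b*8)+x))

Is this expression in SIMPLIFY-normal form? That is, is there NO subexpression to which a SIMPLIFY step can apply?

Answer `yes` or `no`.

Answer: yes

Derivation:
Expression: ((a*(4+b))+((b*8)+x))
Scanning for simplifiable subexpressions (pre-order)...
  at root: ((a*(4+b))+((b*8)+x)) (not simplifiable)
  at L: (a*(4+b)) (not simplifiable)
  at LR: (4+b) (not simplifiable)
  at R: ((b*8)+x) (not simplifiable)
  at RL: (b*8) (not simplifiable)
Result: no simplifiable subexpression found -> normal form.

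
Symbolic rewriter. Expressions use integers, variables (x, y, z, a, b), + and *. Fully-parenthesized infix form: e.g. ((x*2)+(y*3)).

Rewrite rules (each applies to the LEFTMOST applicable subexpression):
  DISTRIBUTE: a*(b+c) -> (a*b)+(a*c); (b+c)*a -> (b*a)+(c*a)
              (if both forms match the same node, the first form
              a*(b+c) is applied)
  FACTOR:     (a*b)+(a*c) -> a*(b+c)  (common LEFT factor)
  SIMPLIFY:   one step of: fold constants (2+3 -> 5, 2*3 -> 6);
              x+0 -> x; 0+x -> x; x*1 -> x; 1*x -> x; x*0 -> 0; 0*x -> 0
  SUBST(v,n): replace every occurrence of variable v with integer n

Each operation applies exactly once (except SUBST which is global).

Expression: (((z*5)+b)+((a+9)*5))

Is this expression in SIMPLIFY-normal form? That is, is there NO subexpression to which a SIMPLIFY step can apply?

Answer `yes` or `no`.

Answer: yes

Derivation:
Expression: (((z*5)+b)+((a+9)*5))
Scanning for simplifiable subexpressions (pre-order)...
  at root: (((z*5)+b)+((a+9)*5)) (not simplifiable)
  at L: ((z*5)+b) (not simplifiable)
  at LL: (z*5) (not simplifiable)
  at R: ((a+9)*5) (not simplifiable)
  at RL: (a+9) (not simplifiable)
Result: no simplifiable subexpression found -> normal form.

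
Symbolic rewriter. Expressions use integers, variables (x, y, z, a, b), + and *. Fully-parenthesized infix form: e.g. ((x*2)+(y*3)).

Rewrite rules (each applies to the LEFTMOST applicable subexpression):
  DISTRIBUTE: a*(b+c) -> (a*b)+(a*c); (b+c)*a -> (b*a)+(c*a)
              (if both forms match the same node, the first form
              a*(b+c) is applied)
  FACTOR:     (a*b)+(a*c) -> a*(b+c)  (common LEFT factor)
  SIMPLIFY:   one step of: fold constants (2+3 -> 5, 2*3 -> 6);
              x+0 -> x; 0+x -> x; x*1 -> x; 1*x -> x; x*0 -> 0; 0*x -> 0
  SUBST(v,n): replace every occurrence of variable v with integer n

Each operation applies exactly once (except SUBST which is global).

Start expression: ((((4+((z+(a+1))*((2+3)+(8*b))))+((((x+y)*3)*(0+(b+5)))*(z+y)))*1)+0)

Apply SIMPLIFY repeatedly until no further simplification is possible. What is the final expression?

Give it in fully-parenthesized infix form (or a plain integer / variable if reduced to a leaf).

Start: ((((4+((z+(a+1))*((2+3)+(8*b))))+((((x+y)*3)*(0+(b+5)))*(z+y)))*1)+0)
Step 1: at root: ((((4+((z+(a+1))*((2+3)+(8*b))))+((((x+y)*3)*(0+(b+5)))*(z+y)))*1)+0) -> (((4+((z+(a+1))*((2+3)+(8*b))))+((((x+y)*3)*(0+(b+5)))*(z+y)))*1); overall: ((((4+((z+(a+1))*((2+3)+(8*b))))+((((x+y)*3)*(0+(b+5)))*(z+y)))*1)+0) -> (((4+((z+(a+1))*((2+3)+(8*b))))+((((x+y)*3)*(0+(b+5)))*(z+y)))*1)
Step 2: at root: (((4+((z+(a+1))*((2+3)+(8*b))))+((((x+y)*3)*(0+(b+5)))*(z+y)))*1) -> ((4+((z+(a+1))*((2+3)+(8*b))))+((((x+y)*3)*(0+(b+5)))*(z+y))); overall: (((4+((z+(a+1))*((2+3)+(8*b))))+((((x+y)*3)*(0+(b+5)))*(z+y)))*1) -> ((4+((z+(a+1))*((2+3)+(8*b))))+((((x+y)*3)*(0+(b+5)))*(z+y)))
Step 3: at LRRL: (2+3) -> 5; overall: ((4+((z+(a+1))*((2+3)+(8*b))))+((((x+y)*3)*(0+(b+5)))*(z+y))) -> ((4+((z+(a+1))*(5+(8*b))))+((((x+y)*3)*(0+(b+5)))*(z+y)))
Step 4: at RLR: (0+(b+5)) -> (b+5); overall: ((4+((z+(a+1))*(5+(8*b))))+((((x+y)*3)*(0+(b+5)))*(z+y))) -> ((4+((z+(a+1))*(5+(8*b))))+((((x+y)*3)*(b+5))*(z+y)))
Fixed point: ((4+((z+(a+1))*(5+(8*b))))+((((x+y)*3)*(b+5))*(z+y)))

Answer: ((4+((z+(a+1))*(5+(8*b))))+((((x+y)*3)*(b+5))*(z+y)))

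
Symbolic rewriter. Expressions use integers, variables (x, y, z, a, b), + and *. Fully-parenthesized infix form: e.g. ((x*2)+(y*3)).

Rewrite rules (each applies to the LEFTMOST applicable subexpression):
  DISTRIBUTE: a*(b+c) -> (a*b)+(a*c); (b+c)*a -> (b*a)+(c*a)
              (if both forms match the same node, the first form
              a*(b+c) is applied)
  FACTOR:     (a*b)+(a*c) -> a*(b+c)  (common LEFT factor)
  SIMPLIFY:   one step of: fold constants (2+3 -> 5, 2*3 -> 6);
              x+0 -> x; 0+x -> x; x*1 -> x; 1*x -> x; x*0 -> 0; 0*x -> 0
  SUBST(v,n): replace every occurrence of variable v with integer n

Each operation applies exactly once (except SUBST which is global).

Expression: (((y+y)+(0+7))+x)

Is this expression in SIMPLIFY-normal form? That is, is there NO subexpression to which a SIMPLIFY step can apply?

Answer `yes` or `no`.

Answer: no

Derivation:
Expression: (((y+y)+(0+7))+x)
Scanning for simplifiable subexpressions (pre-order)...
  at root: (((y+y)+(0+7))+x) (not simplifiable)
  at L: ((y+y)+(0+7)) (not simplifiable)
  at LL: (y+y) (not simplifiable)
  at LR: (0+7) (SIMPLIFIABLE)
Found simplifiable subexpr at path LR: (0+7)
One SIMPLIFY step would give: (((y+y)+7)+x)
-> NOT in normal form.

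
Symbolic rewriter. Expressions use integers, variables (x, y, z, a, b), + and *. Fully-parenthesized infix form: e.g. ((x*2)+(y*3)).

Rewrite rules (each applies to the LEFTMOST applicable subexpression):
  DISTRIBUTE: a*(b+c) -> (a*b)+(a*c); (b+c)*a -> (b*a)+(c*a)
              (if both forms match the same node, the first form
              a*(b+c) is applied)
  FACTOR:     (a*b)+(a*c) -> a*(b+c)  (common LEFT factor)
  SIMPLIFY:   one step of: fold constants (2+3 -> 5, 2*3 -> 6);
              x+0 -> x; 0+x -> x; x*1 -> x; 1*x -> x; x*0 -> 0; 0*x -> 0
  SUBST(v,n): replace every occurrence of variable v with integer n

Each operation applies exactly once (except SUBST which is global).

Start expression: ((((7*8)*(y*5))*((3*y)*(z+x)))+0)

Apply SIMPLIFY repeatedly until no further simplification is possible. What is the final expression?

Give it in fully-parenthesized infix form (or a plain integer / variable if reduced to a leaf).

Answer: ((56*(y*5))*((3*y)*(z+x)))

Derivation:
Start: ((((7*8)*(y*5))*((3*y)*(z+x)))+0)
Step 1: at root: ((((7*8)*(y*5))*((3*y)*(z+x)))+0) -> (((7*8)*(y*5))*((3*y)*(z+x))); overall: ((((7*8)*(y*5))*((3*y)*(z+x)))+0) -> (((7*8)*(y*5))*((3*y)*(z+x)))
Step 2: at LL: (7*8) -> 56; overall: (((7*8)*(y*5))*((3*y)*(z+x))) -> ((56*(y*5))*((3*y)*(z+x)))
Fixed point: ((56*(y*5))*((3*y)*(z+x)))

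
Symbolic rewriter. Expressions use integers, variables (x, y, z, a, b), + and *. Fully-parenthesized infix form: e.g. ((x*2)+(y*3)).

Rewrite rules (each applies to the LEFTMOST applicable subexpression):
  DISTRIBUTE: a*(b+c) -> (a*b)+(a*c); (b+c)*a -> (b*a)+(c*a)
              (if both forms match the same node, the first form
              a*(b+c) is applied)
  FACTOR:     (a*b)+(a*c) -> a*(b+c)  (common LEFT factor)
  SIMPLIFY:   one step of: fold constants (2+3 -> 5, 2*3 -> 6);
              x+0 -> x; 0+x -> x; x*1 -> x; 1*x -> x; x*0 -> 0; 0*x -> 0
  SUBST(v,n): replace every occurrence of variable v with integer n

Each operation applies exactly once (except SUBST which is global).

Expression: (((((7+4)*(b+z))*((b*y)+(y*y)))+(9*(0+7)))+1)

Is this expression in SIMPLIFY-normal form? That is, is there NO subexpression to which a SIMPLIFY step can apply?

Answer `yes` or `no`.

Answer: no

Derivation:
Expression: (((((7+4)*(b+z))*((b*y)+(y*y)))+(9*(0+7)))+1)
Scanning for simplifiable subexpressions (pre-order)...
  at root: (((((7+4)*(b+z))*((b*y)+(y*y)))+(9*(0+7)))+1) (not simplifiable)
  at L: ((((7+4)*(b+z))*((b*y)+(y*y)))+(9*(0+7))) (not simplifiable)
  at LL: (((7+4)*(b+z))*((b*y)+(y*y))) (not simplifiable)
  at LLL: ((7+4)*(b+z)) (not simplifiable)
  at LLLL: (7+4) (SIMPLIFIABLE)
  at LLLR: (b+z) (not simplifiable)
  at LLR: ((b*y)+(y*y)) (not simplifiable)
  at LLRL: (b*y) (not simplifiable)
  at LLRR: (y*y) (not simplifiable)
  at LR: (9*(0+7)) (not simplifiable)
  at LRR: (0+7) (SIMPLIFIABLE)
Found simplifiable subexpr at path LLLL: (7+4)
One SIMPLIFY step would give: ((((11*(b+z))*((b*y)+(y*y)))+(9*(0+7)))+1)
-> NOT in normal form.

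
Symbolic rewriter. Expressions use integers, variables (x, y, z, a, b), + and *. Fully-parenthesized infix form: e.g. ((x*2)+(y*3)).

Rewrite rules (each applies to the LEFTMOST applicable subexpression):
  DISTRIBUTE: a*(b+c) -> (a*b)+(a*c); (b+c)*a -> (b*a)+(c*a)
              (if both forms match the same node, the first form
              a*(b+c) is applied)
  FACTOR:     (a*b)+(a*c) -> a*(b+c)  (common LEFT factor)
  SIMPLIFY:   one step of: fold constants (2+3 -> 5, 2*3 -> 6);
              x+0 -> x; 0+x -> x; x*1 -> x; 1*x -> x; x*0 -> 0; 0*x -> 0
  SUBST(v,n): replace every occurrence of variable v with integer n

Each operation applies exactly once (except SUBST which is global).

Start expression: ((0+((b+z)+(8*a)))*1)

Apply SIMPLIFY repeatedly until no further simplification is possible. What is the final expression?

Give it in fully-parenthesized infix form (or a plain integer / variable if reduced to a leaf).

Answer: ((b+z)+(8*a))

Derivation:
Start: ((0+((b+z)+(8*a)))*1)
Step 1: at root: ((0+((b+z)+(8*a)))*1) -> (0+((b+z)+(8*a))); overall: ((0+((b+z)+(8*a)))*1) -> (0+((b+z)+(8*a)))
Step 2: at root: (0+((b+z)+(8*a))) -> ((b+z)+(8*a)); overall: (0+((b+z)+(8*a))) -> ((b+z)+(8*a))
Fixed point: ((b+z)+(8*a))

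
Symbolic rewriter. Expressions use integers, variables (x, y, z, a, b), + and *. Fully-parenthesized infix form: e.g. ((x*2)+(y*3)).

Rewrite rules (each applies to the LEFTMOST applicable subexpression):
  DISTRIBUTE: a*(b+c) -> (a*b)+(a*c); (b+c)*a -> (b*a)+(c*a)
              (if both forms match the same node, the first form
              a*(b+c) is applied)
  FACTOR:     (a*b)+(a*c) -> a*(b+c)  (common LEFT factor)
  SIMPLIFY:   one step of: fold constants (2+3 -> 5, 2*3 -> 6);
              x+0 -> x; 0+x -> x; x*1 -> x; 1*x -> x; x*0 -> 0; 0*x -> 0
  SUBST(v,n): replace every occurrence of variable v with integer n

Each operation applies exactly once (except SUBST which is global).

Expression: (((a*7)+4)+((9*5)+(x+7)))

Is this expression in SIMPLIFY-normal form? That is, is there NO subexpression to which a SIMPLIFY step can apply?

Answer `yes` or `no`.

Answer: no

Derivation:
Expression: (((a*7)+4)+((9*5)+(x+7)))
Scanning for simplifiable subexpressions (pre-order)...
  at root: (((a*7)+4)+((9*5)+(x+7))) (not simplifiable)
  at L: ((a*7)+4) (not simplifiable)
  at LL: (a*7) (not simplifiable)
  at R: ((9*5)+(x+7)) (not simplifiable)
  at RL: (9*5) (SIMPLIFIABLE)
  at RR: (x+7) (not simplifiable)
Found simplifiable subexpr at path RL: (9*5)
One SIMPLIFY step would give: (((a*7)+4)+(45+(x+7)))
-> NOT in normal form.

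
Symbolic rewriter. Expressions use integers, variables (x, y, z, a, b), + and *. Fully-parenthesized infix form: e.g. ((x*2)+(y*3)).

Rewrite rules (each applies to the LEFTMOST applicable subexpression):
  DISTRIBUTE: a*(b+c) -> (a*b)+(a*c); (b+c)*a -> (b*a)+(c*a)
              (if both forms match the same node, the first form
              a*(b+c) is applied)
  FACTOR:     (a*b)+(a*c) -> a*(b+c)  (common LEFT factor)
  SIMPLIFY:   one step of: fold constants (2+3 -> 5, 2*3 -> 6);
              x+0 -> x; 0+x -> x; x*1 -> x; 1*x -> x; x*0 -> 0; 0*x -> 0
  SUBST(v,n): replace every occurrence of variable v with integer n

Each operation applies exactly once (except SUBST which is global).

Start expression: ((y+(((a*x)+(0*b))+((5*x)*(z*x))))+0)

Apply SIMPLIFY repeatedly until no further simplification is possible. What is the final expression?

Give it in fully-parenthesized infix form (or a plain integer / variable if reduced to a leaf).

Answer: (y+((a*x)+((5*x)*(z*x))))

Derivation:
Start: ((y+(((a*x)+(0*b))+((5*x)*(z*x))))+0)
Step 1: at root: ((y+(((a*x)+(0*b))+((5*x)*(z*x))))+0) -> (y+(((a*x)+(0*b))+((5*x)*(z*x)))); overall: ((y+(((a*x)+(0*b))+((5*x)*(z*x))))+0) -> (y+(((a*x)+(0*b))+((5*x)*(z*x))))
Step 2: at RLR: (0*b) -> 0; overall: (y+(((a*x)+(0*b))+((5*x)*(z*x)))) -> (y+(((a*x)+0)+((5*x)*(z*x))))
Step 3: at RL: ((a*x)+0) -> (a*x); overall: (y+(((a*x)+0)+((5*x)*(z*x)))) -> (y+((a*x)+((5*x)*(z*x))))
Fixed point: (y+((a*x)+((5*x)*(z*x))))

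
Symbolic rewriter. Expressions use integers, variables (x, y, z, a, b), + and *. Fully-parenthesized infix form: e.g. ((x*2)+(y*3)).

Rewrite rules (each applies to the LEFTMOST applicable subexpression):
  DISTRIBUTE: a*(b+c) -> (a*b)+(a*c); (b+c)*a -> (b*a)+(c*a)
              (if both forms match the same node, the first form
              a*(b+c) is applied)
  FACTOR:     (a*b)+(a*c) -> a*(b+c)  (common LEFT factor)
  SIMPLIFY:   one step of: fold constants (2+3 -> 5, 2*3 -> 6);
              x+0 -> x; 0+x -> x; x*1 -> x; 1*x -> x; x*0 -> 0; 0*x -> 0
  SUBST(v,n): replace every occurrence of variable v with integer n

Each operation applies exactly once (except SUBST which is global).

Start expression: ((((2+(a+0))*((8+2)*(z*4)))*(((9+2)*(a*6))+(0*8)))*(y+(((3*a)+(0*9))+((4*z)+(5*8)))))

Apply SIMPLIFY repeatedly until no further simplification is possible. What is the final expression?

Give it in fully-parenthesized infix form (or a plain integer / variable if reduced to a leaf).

Start: ((((2+(a+0))*((8+2)*(z*4)))*(((9+2)*(a*6))+(0*8)))*(y+(((3*a)+(0*9))+((4*z)+(5*8)))))
Step 1: at LLLR: (a+0) -> a; overall: ((((2+(a+0))*((8+2)*(z*4)))*(((9+2)*(a*6))+(0*8)))*(y+(((3*a)+(0*9))+((4*z)+(5*8))))) -> ((((2+a)*((8+2)*(z*4)))*(((9+2)*(a*6))+(0*8)))*(y+(((3*a)+(0*9))+((4*z)+(5*8)))))
Step 2: at LLRL: (8+2) -> 10; overall: ((((2+a)*((8+2)*(z*4)))*(((9+2)*(a*6))+(0*8)))*(y+(((3*a)+(0*9))+((4*z)+(5*8))))) -> ((((2+a)*(10*(z*4)))*(((9+2)*(a*6))+(0*8)))*(y+(((3*a)+(0*9))+((4*z)+(5*8)))))
Step 3: at LRLL: (9+2) -> 11; overall: ((((2+a)*(10*(z*4)))*(((9+2)*(a*6))+(0*8)))*(y+(((3*a)+(0*9))+((4*z)+(5*8))))) -> ((((2+a)*(10*(z*4)))*((11*(a*6))+(0*8)))*(y+(((3*a)+(0*9))+((4*z)+(5*8)))))
Step 4: at LRR: (0*8) -> 0; overall: ((((2+a)*(10*(z*4)))*((11*(a*6))+(0*8)))*(y+(((3*a)+(0*9))+((4*z)+(5*8))))) -> ((((2+a)*(10*(z*4)))*((11*(a*6))+0))*(y+(((3*a)+(0*9))+((4*z)+(5*8)))))
Step 5: at LR: ((11*(a*6))+0) -> (11*(a*6)); overall: ((((2+a)*(10*(z*4)))*((11*(a*6))+0))*(y+(((3*a)+(0*9))+((4*z)+(5*8))))) -> ((((2+a)*(10*(z*4)))*(11*(a*6)))*(y+(((3*a)+(0*9))+((4*z)+(5*8)))))
Step 6: at RRLR: (0*9) -> 0; overall: ((((2+a)*(10*(z*4)))*(11*(a*6)))*(y+(((3*a)+(0*9))+((4*z)+(5*8))))) -> ((((2+a)*(10*(z*4)))*(11*(a*6)))*(y+(((3*a)+0)+((4*z)+(5*8)))))
Step 7: at RRL: ((3*a)+0) -> (3*a); overall: ((((2+a)*(10*(z*4)))*(11*(a*6)))*(y+(((3*a)+0)+((4*z)+(5*8))))) -> ((((2+a)*(10*(z*4)))*(11*(a*6)))*(y+((3*a)+((4*z)+(5*8)))))
Step 8: at RRRR: (5*8) -> 40; overall: ((((2+a)*(10*(z*4)))*(11*(a*6)))*(y+((3*a)+((4*z)+(5*8))))) -> ((((2+a)*(10*(z*4)))*(11*(a*6)))*(y+((3*a)+((4*z)+40))))
Fixed point: ((((2+a)*(10*(z*4)))*(11*(a*6)))*(y+((3*a)+((4*z)+40))))

Answer: ((((2+a)*(10*(z*4)))*(11*(a*6)))*(y+((3*a)+((4*z)+40))))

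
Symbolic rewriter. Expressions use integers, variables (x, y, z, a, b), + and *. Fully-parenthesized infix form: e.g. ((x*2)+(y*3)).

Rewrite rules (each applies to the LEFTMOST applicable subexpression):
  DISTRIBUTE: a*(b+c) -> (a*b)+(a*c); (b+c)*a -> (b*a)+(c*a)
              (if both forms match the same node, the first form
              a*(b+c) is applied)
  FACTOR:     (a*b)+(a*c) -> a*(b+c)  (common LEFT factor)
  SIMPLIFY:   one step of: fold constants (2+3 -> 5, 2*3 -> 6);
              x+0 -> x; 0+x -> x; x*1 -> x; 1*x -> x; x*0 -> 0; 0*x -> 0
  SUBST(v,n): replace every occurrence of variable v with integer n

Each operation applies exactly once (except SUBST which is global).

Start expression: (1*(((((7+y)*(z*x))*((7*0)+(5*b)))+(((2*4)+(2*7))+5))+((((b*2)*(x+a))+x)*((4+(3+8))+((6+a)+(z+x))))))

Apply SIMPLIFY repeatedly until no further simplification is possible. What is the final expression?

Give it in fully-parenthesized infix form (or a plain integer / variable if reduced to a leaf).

Answer: (((((7+y)*(z*x))*(5*b))+27)+((((b*2)*(x+a))+x)*(15+((6+a)+(z+x)))))

Derivation:
Start: (1*(((((7+y)*(z*x))*((7*0)+(5*b)))+(((2*4)+(2*7))+5))+((((b*2)*(x+a))+x)*((4+(3+8))+((6+a)+(z+x))))))
Step 1: at root: (1*(((((7+y)*(z*x))*((7*0)+(5*b)))+(((2*4)+(2*7))+5))+((((b*2)*(x+a))+x)*((4+(3+8))+((6+a)+(z+x)))))) -> (((((7+y)*(z*x))*((7*0)+(5*b)))+(((2*4)+(2*7))+5))+((((b*2)*(x+a))+x)*((4+(3+8))+((6+a)+(z+x))))); overall: (1*(((((7+y)*(z*x))*((7*0)+(5*b)))+(((2*4)+(2*7))+5))+((((b*2)*(x+a))+x)*((4+(3+8))+((6+a)+(z+x)))))) -> (((((7+y)*(z*x))*((7*0)+(5*b)))+(((2*4)+(2*7))+5))+((((b*2)*(x+a))+x)*((4+(3+8))+((6+a)+(z+x)))))
Step 2: at LLRL: (7*0) -> 0; overall: (((((7+y)*(z*x))*((7*0)+(5*b)))+(((2*4)+(2*7))+5))+((((b*2)*(x+a))+x)*((4+(3+8))+((6+a)+(z+x))))) -> (((((7+y)*(z*x))*(0+(5*b)))+(((2*4)+(2*7))+5))+((((b*2)*(x+a))+x)*((4+(3+8))+((6+a)+(z+x)))))
Step 3: at LLR: (0+(5*b)) -> (5*b); overall: (((((7+y)*(z*x))*(0+(5*b)))+(((2*4)+(2*7))+5))+((((b*2)*(x+a))+x)*((4+(3+8))+((6+a)+(z+x))))) -> (((((7+y)*(z*x))*(5*b))+(((2*4)+(2*7))+5))+((((b*2)*(x+a))+x)*((4+(3+8))+((6+a)+(z+x)))))
Step 4: at LRLL: (2*4) -> 8; overall: (((((7+y)*(z*x))*(5*b))+(((2*4)+(2*7))+5))+((((b*2)*(x+a))+x)*((4+(3+8))+((6+a)+(z+x))))) -> (((((7+y)*(z*x))*(5*b))+((8+(2*7))+5))+((((b*2)*(x+a))+x)*((4+(3+8))+((6+a)+(z+x)))))
Step 5: at LRLR: (2*7) -> 14; overall: (((((7+y)*(z*x))*(5*b))+((8+(2*7))+5))+((((b*2)*(x+a))+x)*((4+(3+8))+((6+a)+(z+x))))) -> (((((7+y)*(z*x))*(5*b))+((8+14)+5))+((((b*2)*(x+a))+x)*((4+(3+8))+((6+a)+(z+x)))))
Step 6: at LRL: (8+14) -> 22; overall: (((((7+y)*(z*x))*(5*b))+((8+14)+5))+((((b*2)*(x+a))+x)*((4+(3+8))+((6+a)+(z+x))))) -> (((((7+y)*(z*x))*(5*b))+(22+5))+((((b*2)*(x+a))+x)*((4+(3+8))+((6+a)+(z+x)))))
Step 7: at LR: (22+5) -> 27; overall: (((((7+y)*(z*x))*(5*b))+(22+5))+((((b*2)*(x+a))+x)*((4+(3+8))+((6+a)+(z+x))))) -> (((((7+y)*(z*x))*(5*b))+27)+((((b*2)*(x+a))+x)*((4+(3+8))+((6+a)+(z+x)))))
Step 8: at RRLR: (3+8) -> 11; overall: (((((7+y)*(z*x))*(5*b))+27)+((((b*2)*(x+a))+x)*((4+(3+8))+((6+a)+(z+x))))) -> (((((7+y)*(z*x))*(5*b))+27)+((((b*2)*(x+a))+x)*((4+11)+((6+a)+(z+x)))))
Step 9: at RRL: (4+11) -> 15; overall: (((((7+y)*(z*x))*(5*b))+27)+((((b*2)*(x+a))+x)*((4+11)+((6+a)+(z+x))))) -> (((((7+y)*(z*x))*(5*b))+27)+((((b*2)*(x+a))+x)*(15+((6+a)+(z+x)))))
Fixed point: (((((7+y)*(z*x))*(5*b))+27)+((((b*2)*(x+a))+x)*(15+((6+a)+(z+x)))))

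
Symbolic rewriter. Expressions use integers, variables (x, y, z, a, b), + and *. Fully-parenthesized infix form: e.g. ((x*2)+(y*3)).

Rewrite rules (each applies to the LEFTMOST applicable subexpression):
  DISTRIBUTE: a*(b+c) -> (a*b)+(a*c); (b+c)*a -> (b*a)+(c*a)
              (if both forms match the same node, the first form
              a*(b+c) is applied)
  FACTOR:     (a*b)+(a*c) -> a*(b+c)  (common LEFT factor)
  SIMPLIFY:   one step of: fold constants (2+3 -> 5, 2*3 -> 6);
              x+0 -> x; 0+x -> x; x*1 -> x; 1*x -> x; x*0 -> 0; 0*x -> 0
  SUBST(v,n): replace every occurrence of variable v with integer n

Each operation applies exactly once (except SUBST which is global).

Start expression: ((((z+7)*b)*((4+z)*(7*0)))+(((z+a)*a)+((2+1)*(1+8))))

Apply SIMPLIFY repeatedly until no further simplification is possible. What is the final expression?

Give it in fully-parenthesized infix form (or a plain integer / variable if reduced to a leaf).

Start: ((((z+7)*b)*((4+z)*(7*0)))+(((z+a)*a)+((2+1)*(1+8))))
Step 1: at LRR: (7*0) -> 0; overall: ((((z+7)*b)*((4+z)*(7*0)))+(((z+a)*a)+((2+1)*(1+8)))) -> ((((z+7)*b)*((4+z)*0))+(((z+a)*a)+((2+1)*(1+8))))
Step 2: at LR: ((4+z)*0) -> 0; overall: ((((z+7)*b)*((4+z)*0))+(((z+a)*a)+((2+1)*(1+8)))) -> ((((z+7)*b)*0)+(((z+a)*a)+((2+1)*(1+8))))
Step 3: at L: (((z+7)*b)*0) -> 0; overall: ((((z+7)*b)*0)+(((z+a)*a)+((2+1)*(1+8)))) -> (0+(((z+a)*a)+((2+1)*(1+8))))
Step 4: at root: (0+(((z+a)*a)+((2+1)*(1+8)))) -> (((z+a)*a)+((2+1)*(1+8))); overall: (0+(((z+a)*a)+((2+1)*(1+8)))) -> (((z+a)*a)+((2+1)*(1+8)))
Step 5: at RL: (2+1) -> 3; overall: (((z+a)*a)+((2+1)*(1+8))) -> (((z+a)*a)+(3*(1+8)))
Step 6: at RR: (1+8) -> 9; overall: (((z+a)*a)+(3*(1+8))) -> (((z+a)*a)+(3*9))
Step 7: at R: (3*9) -> 27; overall: (((z+a)*a)+(3*9)) -> (((z+a)*a)+27)
Fixed point: (((z+a)*a)+27)

Answer: (((z+a)*a)+27)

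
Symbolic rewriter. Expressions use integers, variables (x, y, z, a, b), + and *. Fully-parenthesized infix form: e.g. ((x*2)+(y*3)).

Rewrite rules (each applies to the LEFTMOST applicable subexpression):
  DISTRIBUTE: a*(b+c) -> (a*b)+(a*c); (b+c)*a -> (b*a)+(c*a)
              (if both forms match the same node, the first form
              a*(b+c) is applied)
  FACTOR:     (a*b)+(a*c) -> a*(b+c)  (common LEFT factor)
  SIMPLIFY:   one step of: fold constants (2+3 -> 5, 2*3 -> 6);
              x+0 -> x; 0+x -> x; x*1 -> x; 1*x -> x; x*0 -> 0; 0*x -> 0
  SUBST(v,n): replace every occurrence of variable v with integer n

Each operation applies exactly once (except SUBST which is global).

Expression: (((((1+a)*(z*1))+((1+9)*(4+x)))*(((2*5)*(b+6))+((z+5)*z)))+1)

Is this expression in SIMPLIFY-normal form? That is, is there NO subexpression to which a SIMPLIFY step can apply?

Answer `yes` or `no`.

Answer: no

Derivation:
Expression: (((((1+a)*(z*1))+((1+9)*(4+x)))*(((2*5)*(b+6))+((z+5)*z)))+1)
Scanning for simplifiable subexpressions (pre-order)...
  at root: (((((1+a)*(z*1))+((1+9)*(4+x)))*(((2*5)*(b+6))+((z+5)*z)))+1) (not simplifiable)
  at L: ((((1+a)*(z*1))+((1+9)*(4+x)))*(((2*5)*(b+6))+((z+5)*z))) (not simplifiable)
  at LL: (((1+a)*(z*1))+((1+9)*(4+x))) (not simplifiable)
  at LLL: ((1+a)*(z*1)) (not simplifiable)
  at LLLL: (1+a) (not simplifiable)
  at LLLR: (z*1) (SIMPLIFIABLE)
  at LLR: ((1+9)*(4+x)) (not simplifiable)
  at LLRL: (1+9) (SIMPLIFIABLE)
  at LLRR: (4+x) (not simplifiable)
  at LR: (((2*5)*(b+6))+((z+5)*z)) (not simplifiable)
  at LRL: ((2*5)*(b+6)) (not simplifiable)
  at LRLL: (2*5) (SIMPLIFIABLE)
  at LRLR: (b+6) (not simplifiable)
  at LRR: ((z+5)*z) (not simplifiable)
  at LRRL: (z+5) (not simplifiable)
Found simplifiable subexpr at path LLLR: (z*1)
One SIMPLIFY step would give: (((((1+a)*z)+((1+9)*(4+x)))*(((2*5)*(b+6))+((z+5)*z)))+1)
-> NOT in normal form.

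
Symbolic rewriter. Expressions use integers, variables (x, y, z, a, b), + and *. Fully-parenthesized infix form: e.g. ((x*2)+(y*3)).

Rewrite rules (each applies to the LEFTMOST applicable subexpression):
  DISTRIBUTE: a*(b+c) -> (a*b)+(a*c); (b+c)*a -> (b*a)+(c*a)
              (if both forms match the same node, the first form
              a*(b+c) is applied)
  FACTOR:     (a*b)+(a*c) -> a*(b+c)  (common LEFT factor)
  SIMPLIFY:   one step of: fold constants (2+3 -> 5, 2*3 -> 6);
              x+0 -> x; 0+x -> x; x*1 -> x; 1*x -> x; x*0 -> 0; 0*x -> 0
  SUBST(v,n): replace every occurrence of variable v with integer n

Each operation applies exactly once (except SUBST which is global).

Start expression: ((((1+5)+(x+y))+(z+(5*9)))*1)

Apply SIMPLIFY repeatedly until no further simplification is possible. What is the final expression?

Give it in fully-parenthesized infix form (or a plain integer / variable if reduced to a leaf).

Start: ((((1+5)+(x+y))+(z+(5*9)))*1)
Step 1: at root: ((((1+5)+(x+y))+(z+(5*9)))*1) -> (((1+5)+(x+y))+(z+(5*9))); overall: ((((1+5)+(x+y))+(z+(5*9)))*1) -> (((1+5)+(x+y))+(z+(5*9)))
Step 2: at LL: (1+5) -> 6; overall: (((1+5)+(x+y))+(z+(5*9))) -> ((6+(x+y))+(z+(5*9)))
Step 3: at RR: (5*9) -> 45; overall: ((6+(x+y))+(z+(5*9))) -> ((6+(x+y))+(z+45))
Fixed point: ((6+(x+y))+(z+45))

Answer: ((6+(x+y))+(z+45))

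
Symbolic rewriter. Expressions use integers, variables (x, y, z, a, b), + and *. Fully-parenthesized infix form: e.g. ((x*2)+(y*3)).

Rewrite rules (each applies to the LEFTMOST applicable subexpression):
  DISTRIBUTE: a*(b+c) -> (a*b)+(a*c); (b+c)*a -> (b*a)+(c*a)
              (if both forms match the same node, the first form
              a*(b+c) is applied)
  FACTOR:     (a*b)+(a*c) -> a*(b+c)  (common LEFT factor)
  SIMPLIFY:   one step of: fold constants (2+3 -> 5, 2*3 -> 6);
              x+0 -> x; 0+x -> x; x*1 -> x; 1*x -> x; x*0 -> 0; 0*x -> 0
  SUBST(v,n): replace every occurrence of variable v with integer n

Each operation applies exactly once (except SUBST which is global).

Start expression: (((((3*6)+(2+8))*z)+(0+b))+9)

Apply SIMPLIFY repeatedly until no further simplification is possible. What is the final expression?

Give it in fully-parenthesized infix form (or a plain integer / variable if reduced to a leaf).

Start: (((((3*6)+(2+8))*z)+(0+b))+9)
Step 1: at LLLL: (3*6) -> 18; overall: (((((3*6)+(2+8))*z)+(0+b))+9) -> ((((18+(2+8))*z)+(0+b))+9)
Step 2: at LLLR: (2+8) -> 10; overall: ((((18+(2+8))*z)+(0+b))+9) -> ((((18+10)*z)+(0+b))+9)
Step 3: at LLL: (18+10) -> 28; overall: ((((18+10)*z)+(0+b))+9) -> (((28*z)+(0+b))+9)
Step 4: at LR: (0+b) -> b; overall: (((28*z)+(0+b))+9) -> (((28*z)+b)+9)
Fixed point: (((28*z)+b)+9)

Answer: (((28*z)+b)+9)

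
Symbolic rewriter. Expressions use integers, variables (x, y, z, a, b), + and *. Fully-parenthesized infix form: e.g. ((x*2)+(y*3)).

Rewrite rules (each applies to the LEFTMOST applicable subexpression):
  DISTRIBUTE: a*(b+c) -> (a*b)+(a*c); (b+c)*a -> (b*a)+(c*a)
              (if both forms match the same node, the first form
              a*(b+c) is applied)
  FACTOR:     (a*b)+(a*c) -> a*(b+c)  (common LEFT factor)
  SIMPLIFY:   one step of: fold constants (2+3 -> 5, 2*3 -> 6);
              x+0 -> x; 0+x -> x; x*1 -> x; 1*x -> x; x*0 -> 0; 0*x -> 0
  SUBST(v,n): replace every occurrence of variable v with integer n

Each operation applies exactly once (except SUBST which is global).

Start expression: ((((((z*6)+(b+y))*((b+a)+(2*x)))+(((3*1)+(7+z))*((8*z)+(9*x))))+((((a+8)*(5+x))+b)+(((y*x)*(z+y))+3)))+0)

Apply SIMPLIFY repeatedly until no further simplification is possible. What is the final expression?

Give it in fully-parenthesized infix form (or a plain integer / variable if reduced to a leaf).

Start: ((((((z*6)+(b+y))*((b+a)+(2*x)))+(((3*1)+(7+z))*((8*z)+(9*x))))+((((a+8)*(5+x))+b)+(((y*x)*(z+y))+3)))+0)
Step 1: at root: ((((((z*6)+(b+y))*((b+a)+(2*x)))+(((3*1)+(7+z))*((8*z)+(9*x))))+((((a+8)*(5+x))+b)+(((y*x)*(z+y))+3)))+0) -> (((((z*6)+(b+y))*((b+a)+(2*x)))+(((3*1)+(7+z))*((8*z)+(9*x))))+((((a+8)*(5+x))+b)+(((y*x)*(z+y))+3))); overall: ((((((z*6)+(b+y))*((b+a)+(2*x)))+(((3*1)+(7+z))*((8*z)+(9*x))))+((((a+8)*(5+x))+b)+(((y*x)*(z+y))+3)))+0) -> (((((z*6)+(b+y))*((b+a)+(2*x)))+(((3*1)+(7+z))*((8*z)+(9*x))))+((((a+8)*(5+x))+b)+(((y*x)*(z+y))+3)))
Step 2: at LRLL: (3*1) -> 3; overall: (((((z*6)+(b+y))*((b+a)+(2*x)))+(((3*1)+(7+z))*((8*z)+(9*x))))+((((a+8)*(5+x))+b)+(((y*x)*(z+y))+3))) -> (((((z*6)+(b+y))*((b+a)+(2*x)))+((3+(7+z))*((8*z)+(9*x))))+((((a+8)*(5+x))+b)+(((y*x)*(z+y))+3)))
Fixed point: (((((z*6)+(b+y))*((b+a)+(2*x)))+((3+(7+z))*((8*z)+(9*x))))+((((a+8)*(5+x))+b)+(((y*x)*(z+y))+3)))

Answer: (((((z*6)+(b+y))*((b+a)+(2*x)))+((3+(7+z))*((8*z)+(9*x))))+((((a+8)*(5+x))+b)+(((y*x)*(z+y))+3)))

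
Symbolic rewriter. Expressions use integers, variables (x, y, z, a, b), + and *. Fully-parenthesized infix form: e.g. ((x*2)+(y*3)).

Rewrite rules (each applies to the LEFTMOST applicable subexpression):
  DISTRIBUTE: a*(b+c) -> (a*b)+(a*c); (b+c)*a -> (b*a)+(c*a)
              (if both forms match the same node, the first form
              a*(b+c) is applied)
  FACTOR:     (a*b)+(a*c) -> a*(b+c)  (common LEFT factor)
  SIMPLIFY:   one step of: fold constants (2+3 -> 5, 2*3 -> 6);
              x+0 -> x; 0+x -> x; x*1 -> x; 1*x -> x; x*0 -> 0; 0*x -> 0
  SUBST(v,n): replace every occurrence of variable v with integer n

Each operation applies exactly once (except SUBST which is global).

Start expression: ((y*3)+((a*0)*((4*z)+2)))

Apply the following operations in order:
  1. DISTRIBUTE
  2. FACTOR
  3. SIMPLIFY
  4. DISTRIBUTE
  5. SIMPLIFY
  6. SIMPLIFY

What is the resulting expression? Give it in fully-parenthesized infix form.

Start: ((y*3)+((a*0)*((4*z)+2)))
Apply DISTRIBUTE at R (target: ((a*0)*((4*z)+2))): ((y*3)+((a*0)*((4*z)+2))) -> ((y*3)+(((a*0)*(4*z))+((a*0)*2)))
Apply FACTOR at R (target: (((a*0)*(4*z))+((a*0)*2))): ((y*3)+(((a*0)*(4*z))+((a*0)*2))) -> ((y*3)+((a*0)*((4*z)+2)))
Apply SIMPLIFY at RL (target: (a*0)): ((y*3)+((a*0)*((4*z)+2))) -> ((y*3)+(0*((4*z)+2)))
Apply DISTRIBUTE at R (target: (0*((4*z)+2))): ((y*3)+(0*((4*z)+2))) -> ((y*3)+((0*(4*z))+(0*2)))
Apply SIMPLIFY at RL (target: (0*(4*z))): ((y*3)+((0*(4*z))+(0*2))) -> ((y*3)+(0+(0*2)))
Apply SIMPLIFY at R (target: (0+(0*2))): ((y*3)+(0+(0*2))) -> ((y*3)+(0*2))

Answer: ((y*3)+(0*2))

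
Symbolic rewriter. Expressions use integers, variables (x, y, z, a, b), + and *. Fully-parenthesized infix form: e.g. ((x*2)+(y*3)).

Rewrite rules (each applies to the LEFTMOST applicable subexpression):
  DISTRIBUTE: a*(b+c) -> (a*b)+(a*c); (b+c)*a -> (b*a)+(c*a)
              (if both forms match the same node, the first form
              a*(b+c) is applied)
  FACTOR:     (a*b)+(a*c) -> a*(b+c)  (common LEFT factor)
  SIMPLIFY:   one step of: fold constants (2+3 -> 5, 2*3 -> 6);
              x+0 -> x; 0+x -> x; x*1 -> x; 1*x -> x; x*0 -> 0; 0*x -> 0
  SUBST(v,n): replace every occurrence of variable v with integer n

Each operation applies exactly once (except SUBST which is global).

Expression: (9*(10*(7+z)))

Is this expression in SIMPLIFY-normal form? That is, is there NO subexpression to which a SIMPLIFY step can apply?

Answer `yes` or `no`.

Expression: (9*(10*(7+z)))
Scanning for simplifiable subexpressions (pre-order)...
  at root: (9*(10*(7+z))) (not simplifiable)
  at R: (10*(7+z)) (not simplifiable)
  at RR: (7+z) (not simplifiable)
Result: no simplifiable subexpression found -> normal form.

Answer: yes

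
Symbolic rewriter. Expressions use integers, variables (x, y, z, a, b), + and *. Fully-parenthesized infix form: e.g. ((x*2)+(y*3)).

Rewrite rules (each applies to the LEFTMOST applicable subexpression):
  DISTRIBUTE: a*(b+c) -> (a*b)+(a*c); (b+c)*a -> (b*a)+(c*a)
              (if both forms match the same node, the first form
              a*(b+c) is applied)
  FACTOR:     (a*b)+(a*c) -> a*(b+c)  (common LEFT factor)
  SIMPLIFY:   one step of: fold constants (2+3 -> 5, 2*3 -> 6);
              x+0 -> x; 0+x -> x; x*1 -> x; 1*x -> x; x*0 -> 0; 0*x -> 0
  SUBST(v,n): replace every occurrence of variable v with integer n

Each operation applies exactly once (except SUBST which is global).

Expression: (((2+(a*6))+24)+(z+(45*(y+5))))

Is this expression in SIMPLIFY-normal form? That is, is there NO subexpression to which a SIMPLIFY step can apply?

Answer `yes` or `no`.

Expression: (((2+(a*6))+24)+(z+(45*(y+5))))
Scanning for simplifiable subexpressions (pre-order)...
  at root: (((2+(a*6))+24)+(z+(45*(y+5)))) (not simplifiable)
  at L: ((2+(a*6))+24) (not simplifiable)
  at LL: (2+(a*6)) (not simplifiable)
  at LLR: (a*6) (not simplifiable)
  at R: (z+(45*(y+5))) (not simplifiable)
  at RR: (45*(y+5)) (not simplifiable)
  at RRR: (y+5) (not simplifiable)
Result: no simplifiable subexpression found -> normal form.

Answer: yes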